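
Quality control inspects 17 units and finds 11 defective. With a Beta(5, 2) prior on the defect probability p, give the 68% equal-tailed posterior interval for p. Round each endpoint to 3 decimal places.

[0.571, 0.762]

Posterior: Beta(5+11, 2+6) = Beta(16, 8).
Equal-tailed 68% interval: the 0.16 and 0.84 quantiles of Beta(16, 8).
Posterior mean ≈ 0.667, SD ≈ 0.094; a Normal approximation gives roughly [0.573, 0.760].
Exact: F⁻¹(0.16) = 0.571; F⁻¹(0.84) = 0.762.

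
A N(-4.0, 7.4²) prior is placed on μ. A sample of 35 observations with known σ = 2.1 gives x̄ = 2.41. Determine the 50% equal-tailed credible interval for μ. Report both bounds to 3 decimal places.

[2.156, 2.634]

Posterior precision = 1/7.4² + 35/2.1² = 0.0183 + 7.9365 = 7.9548, so posterior SD = 0.3546.
Posterior mean = (-4.0/7.4² + 35·2.41/2.1²) / 7.9548 = 2.3953.
Interval: 2.3953 ± 0.674 × 0.3546 → [2.156, 2.634].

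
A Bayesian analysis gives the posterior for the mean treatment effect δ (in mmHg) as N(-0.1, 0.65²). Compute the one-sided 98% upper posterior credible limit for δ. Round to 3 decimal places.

1.235

Need U with P(δ ≤ U) = 0.98: U = -0.1 + z_{0.02}·0.65.
z = 2.054; U = -0.1 + 2.054 × 0.65 = 1.235.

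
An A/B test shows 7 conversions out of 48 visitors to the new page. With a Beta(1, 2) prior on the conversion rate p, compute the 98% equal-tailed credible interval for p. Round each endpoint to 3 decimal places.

Posterior: Beta(1+7, 2+41) = Beta(8, 43).
Equal-tailed 98% interval: the 0.01 and 0.99 quantiles of Beta(8, 43).
Posterior mean ≈ 0.157, SD ≈ 0.050; a Normal approximation gives roughly [0.040, 0.274].
Exact: F⁻¹(0.01) = 0.061; F⁻¹(0.99) = 0.292.

[0.061, 0.292]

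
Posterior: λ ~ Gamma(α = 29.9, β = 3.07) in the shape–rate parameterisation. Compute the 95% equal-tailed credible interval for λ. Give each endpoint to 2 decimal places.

Posterior: Gamma(shape 29.9, rate 3.07).
Equal-tailed 95% interval: Gamma(29.9, 3.07) quantiles at 0.025 and 0.975.
Posterior mean ≈ 9.74, SD ≈ 1.78; a Normal approximation gives roughly [6.25, 13.23].
Exact: lower = 6.57; upper = 13.53.

[6.57, 13.53]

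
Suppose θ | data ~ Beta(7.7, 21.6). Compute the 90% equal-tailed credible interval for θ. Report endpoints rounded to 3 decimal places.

Posterior: Beta(7.7, 21.6).
Equal-tailed 90% interval: the 0.05 and 0.95 quantiles of Beta(7.7, 21.6).
Posterior mean ≈ 0.263, SD ≈ 0.080; a Normal approximation gives roughly [0.131, 0.394].
Exact: F⁻¹(0.05) = 0.141; F⁻¹(0.95) = 0.403.

[0.141, 0.403]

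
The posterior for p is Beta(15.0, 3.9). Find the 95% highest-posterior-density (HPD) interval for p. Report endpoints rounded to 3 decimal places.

The posterior is unimodal and skewed, so the HPD interval has equal density at both endpoints and is the shortest 95% interval.
Solving f(0.615) = f(0.954) with F(0.954) − F(0.615) = 0.95 gives [0.615, 0.954].
For comparison, the equal-tailed interval is [0.590, 0.939]; the HPD is narrower and shifted toward the mode.

[0.615, 0.954]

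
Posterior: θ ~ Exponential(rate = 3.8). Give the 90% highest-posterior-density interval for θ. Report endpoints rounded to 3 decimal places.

[0.000, 0.606]

The exponential density is strictly decreasing on [0, ∞), so the HPD interval is anchored at 0: [0, q] with P(θ ≤ q) = 0.90.
q = −ln(1 − 0.90) / 3.8 = 2.3026 / 3.8 = 0.606.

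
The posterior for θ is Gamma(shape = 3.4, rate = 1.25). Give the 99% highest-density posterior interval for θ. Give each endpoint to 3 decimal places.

The posterior is unimodal and skewed, so the HPD interval has equal density at both endpoints and is the shortest 99% interval.
Solving f(0.178) = f(7.312) with F(7.312) − F(0.178) = 0.99 gives [0.178, 7.312].
For comparison, the equal-tailed interval is [0.369, 7.975]; the HPD is narrower and shifted toward the mode.

[0.178, 7.312]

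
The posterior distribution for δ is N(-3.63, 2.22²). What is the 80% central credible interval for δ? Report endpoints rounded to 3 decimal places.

[-6.475, -0.785]

The posterior is symmetric, so the 80% equal-tailed interval is δ = -3.63 ± z·2.22 with z = 1.282.
Half-width: 1.282 × 2.22 = 2.845.
-3.63 − 2.845 = -6.475; -3.63 + 2.845 = -0.785.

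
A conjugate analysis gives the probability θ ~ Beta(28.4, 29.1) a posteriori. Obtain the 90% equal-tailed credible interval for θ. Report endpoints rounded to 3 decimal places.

[0.386, 0.602]

Posterior: Beta(28.4, 29.1).
Equal-tailed 90% interval: the 0.05 and 0.95 quantiles of Beta(28.4, 29.1).
Posterior mean ≈ 0.494, SD ≈ 0.065; a Normal approximation gives roughly [0.386, 0.601].
Exact: F⁻¹(0.05) = 0.386; F⁻¹(0.95) = 0.602.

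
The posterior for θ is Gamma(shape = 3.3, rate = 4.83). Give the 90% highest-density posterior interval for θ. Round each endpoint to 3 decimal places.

The posterior is unimodal and skewed, so the HPD interval has equal density at both endpoints and is the shortest 90% interval.
Solving f(0.120) = f(1.227) with F(1.227) − F(0.120) = 0.90 gives [0.120, 1.227].
For comparison, the equal-tailed interval is [0.202, 1.396]; the HPD is narrower and shifted toward the mode.

[0.120, 1.227]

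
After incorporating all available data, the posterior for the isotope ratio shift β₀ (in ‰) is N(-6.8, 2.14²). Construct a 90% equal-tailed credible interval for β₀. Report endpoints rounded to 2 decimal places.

[-10.32, -3.28]

The posterior is symmetric, so the 90% equal-tailed interval is β₀ = -6.8 ± z·2.14 with z = 1.645.
Half-width: 1.645 × 2.14 = 3.52.
-6.8 − 3.52 = -10.32; -6.8 + 3.52 = -3.28.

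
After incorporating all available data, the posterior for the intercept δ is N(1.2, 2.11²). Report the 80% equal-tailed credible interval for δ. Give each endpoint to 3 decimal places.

The posterior is symmetric, so the 80% equal-tailed interval is δ = 1.2 ± z·2.11 with z = 1.282.
Half-width: 1.282 × 2.11 = 2.704.
1.2 − 2.704 = -1.504; 1.2 + 2.704 = 3.904.

[-1.504, 3.904]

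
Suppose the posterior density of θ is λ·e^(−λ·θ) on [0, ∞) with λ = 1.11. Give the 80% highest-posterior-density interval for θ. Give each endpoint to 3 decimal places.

[0.000, 1.450]

The exponential density is strictly decreasing on [0, ∞), so the HPD interval is anchored at 0: [0, q] with P(θ ≤ q) = 0.80.
q = −ln(1 − 0.80) / 1.11 = 1.6094 / 1.11 = 1.450.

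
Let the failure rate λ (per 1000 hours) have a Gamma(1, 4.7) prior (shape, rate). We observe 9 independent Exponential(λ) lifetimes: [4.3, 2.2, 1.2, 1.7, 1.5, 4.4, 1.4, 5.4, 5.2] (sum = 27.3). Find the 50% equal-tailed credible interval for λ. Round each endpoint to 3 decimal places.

[0.241, 0.372]

Posterior: Gamma(1+9, 4.7+27.3) = Gamma(10, 32.0) (shape, rate).
Equal-tailed 50% interval: Gamma(10, 32.0) quantiles at 0.25 and 0.75.
Posterior mean ≈ 0.312, SD ≈ 0.099; a Normal approximation gives roughly [0.246, 0.379].
Exact: lower = 0.241; upper = 0.372.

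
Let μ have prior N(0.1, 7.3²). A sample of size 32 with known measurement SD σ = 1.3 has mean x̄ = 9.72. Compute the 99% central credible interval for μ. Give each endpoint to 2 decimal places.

Posterior precision = 1/7.3² + 32/1.3² = 0.0188 + 18.9349 = 18.9537, so posterior SD = 0.2297.
Posterior mean = (0.1/7.3² + 32·9.72/1.3²) / 18.9537 = 9.7105.
Interval: 9.7105 ± 2.576 × 0.2297 → [9.12, 10.30].

[9.12, 10.30]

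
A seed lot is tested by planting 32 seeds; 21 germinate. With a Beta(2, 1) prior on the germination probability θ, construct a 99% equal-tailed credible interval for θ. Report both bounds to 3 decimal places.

Posterior: Beta(2+21, 1+11) = Beta(23, 12).
Equal-tailed 99% interval: the 0.005 and 0.995 quantiles of Beta(23, 12).
Posterior mean ≈ 0.657, SD ≈ 0.079; a Normal approximation gives roughly [0.453, 0.861].
Exact: F⁻¹(0.005) = 0.442; F⁻¹(0.995) = 0.839.

[0.442, 0.839]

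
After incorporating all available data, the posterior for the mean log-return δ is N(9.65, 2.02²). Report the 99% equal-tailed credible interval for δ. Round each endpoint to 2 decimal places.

[4.45, 14.85]

The posterior is symmetric, so the 99% equal-tailed interval is δ = 9.65 ± z·2.02 with z = 2.576.
Half-width: 2.576 × 2.02 = 5.20.
9.65 − 5.20 = 4.45; 9.65 + 5.20 = 14.85.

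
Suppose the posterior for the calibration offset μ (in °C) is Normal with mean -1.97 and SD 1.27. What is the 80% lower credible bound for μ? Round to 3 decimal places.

-3.039

Need L with P(μ ≥ L) = 0.80: L = -1.97 − z_{0.2}·1.27.
z = 0.842; L = -1.97 − 0.842 × 1.27 = -3.039.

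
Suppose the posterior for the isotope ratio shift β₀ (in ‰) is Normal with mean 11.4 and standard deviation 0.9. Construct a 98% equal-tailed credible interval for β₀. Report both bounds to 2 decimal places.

[9.31, 13.49]

The posterior is symmetric, so the 98% equal-tailed interval is β₀ = 11.4 ± z·0.9 with z = 2.326.
Half-width: 2.326 × 0.9 = 2.09.
11.4 − 2.09 = 9.31; 11.4 + 2.09 = 13.49.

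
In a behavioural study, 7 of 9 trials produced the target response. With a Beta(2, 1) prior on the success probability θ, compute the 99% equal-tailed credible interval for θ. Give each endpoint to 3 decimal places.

Posterior: Beta(2+7, 1+2) = Beta(9, 3).
Equal-tailed 99% interval: the 0.005 and 0.995 quantiles of Beta(9, 3).
Posterior mean ≈ 0.750, SD ≈ 0.120; a Normal approximation gives roughly [0.441, 1.059].
Exact: F⁻¹(0.005) = 0.392; F⁻¹(0.995) = 0.967.

[0.392, 0.967]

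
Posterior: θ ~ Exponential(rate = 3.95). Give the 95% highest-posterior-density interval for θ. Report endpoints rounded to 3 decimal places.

The exponential density is strictly decreasing on [0, ∞), so the HPD interval is anchored at 0: [0, q] with P(θ ≤ q) = 0.95.
q = −ln(1 − 0.95) / 3.95 = 2.9957 / 3.95 = 0.758.

[0.000, 0.758]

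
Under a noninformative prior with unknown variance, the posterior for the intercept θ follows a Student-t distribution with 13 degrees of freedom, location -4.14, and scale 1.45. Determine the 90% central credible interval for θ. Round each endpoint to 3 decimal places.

[-6.708, -1.572]

The t_13 distribution is symmetric; the 90% interval is -4.14 ± t·1.45 with t_{0.95,13} = 1.771.
Half-width: 1.771 × 1.45 = 2.568.
-4.14 − 2.568 = -6.708; -4.14 + 2.568 = -1.572.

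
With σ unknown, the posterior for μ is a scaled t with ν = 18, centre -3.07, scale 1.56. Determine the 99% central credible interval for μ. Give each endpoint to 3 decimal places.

[-7.560, 1.420]

The t_18 distribution is symmetric; the 99% interval is -3.07 ± t·1.56 with t_{0.995,18} = 2.878.
Half-width: 2.878 × 1.56 = 4.490.
-3.07 − 4.490 = -7.560; -3.07 + 4.490 = 1.420.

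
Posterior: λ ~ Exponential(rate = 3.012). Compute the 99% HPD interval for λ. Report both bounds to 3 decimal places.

[0.000, 1.529]

The exponential density is strictly decreasing on [0, ∞), so the HPD interval is anchored at 0: [0, q] with P(λ ≤ q) = 0.99.
q = −ln(1 − 0.99) / 3.012 = 4.6052 / 3.012 = 1.529.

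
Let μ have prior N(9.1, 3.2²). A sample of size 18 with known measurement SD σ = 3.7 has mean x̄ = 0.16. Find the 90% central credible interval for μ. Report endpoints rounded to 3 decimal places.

[-0.606, 2.162]

Posterior precision = 1/3.2² + 18/3.7² = 0.0977 + 1.3148 = 1.4125, so posterior SD = 0.8414.
Posterior mean = (9.1/3.2² + 18·0.16/3.7²) / 1.4125 = 0.7781.
Interval: 0.7781 ± 1.645 × 0.8414 → [-0.606, 2.162].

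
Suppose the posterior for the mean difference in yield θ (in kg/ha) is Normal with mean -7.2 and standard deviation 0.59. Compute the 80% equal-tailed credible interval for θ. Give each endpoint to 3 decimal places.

[-7.956, -6.444]

The posterior is symmetric, so the 80% equal-tailed interval is θ = -7.2 ± z·0.59 with z = 1.282.
Half-width: 1.282 × 0.59 = 0.756.
-7.2 − 0.756 = -7.956; -7.2 + 0.756 = -6.444.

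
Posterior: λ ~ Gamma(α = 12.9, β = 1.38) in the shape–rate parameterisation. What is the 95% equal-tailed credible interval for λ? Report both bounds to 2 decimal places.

[4.96, 15.10]

Posterior: Gamma(shape 12.9, rate 1.38).
Equal-tailed 95% interval: Gamma(12.9, 1.38) quantiles at 0.025 and 0.975.
Posterior mean ≈ 9.35, SD ≈ 2.60; a Normal approximation gives roughly [4.25, 14.45].
Exact: lower = 4.96; upper = 15.10.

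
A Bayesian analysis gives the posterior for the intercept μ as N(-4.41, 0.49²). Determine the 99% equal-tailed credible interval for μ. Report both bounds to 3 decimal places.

[-5.672, -3.148]

The posterior is symmetric, so the 99% equal-tailed interval is μ = -4.41 ± z·0.49 with z = 2.576.
Half-width: 2.576 × 0.49 = 1.262.
-4.41 − 1.262 = -5.672; -4.41 + 1.262 = -3.148.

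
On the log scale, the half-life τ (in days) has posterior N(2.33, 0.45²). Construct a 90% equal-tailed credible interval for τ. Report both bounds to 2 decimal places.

[4.90, 21.55]

On the log scale the 90% interval is 2.33 ± 1.645 × 0.45 = [1.5898, 3.0702].
Exponentiate: [e^1.5898, e^3.0702] = [4.90, 21.55].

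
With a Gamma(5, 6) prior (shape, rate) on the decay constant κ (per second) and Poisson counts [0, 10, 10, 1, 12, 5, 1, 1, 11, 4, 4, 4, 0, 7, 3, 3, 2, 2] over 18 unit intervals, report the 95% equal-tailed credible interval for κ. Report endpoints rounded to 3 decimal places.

[2.829, 4.333]

Posterior: Gamma(5+80, 6+18) = Gamma(85, 24) (shape, rate).
Equal-tailed 95% interval: Gamma(85, 24) quantiles at 0.025 and 0.975.
Posterior mean ≈ 3.542, SD ≈ 0.384; a Normal approximation gives roughly [2.789, 4.295].
Exact: lower = 2.829; upper = 4.333.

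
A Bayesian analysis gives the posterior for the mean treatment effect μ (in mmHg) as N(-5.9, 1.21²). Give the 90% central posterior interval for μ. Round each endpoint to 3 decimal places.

[-7.890, -3.910]

The posterior is symmetric, so the 90% equal-tailed interval is μ = -5.9 ± z·1.21 with z = 1.645.
Half-width: 1.645 × 1.21 = 1.990.
-5.9 − 1.990 = -7.890; -5.9 + 1.990 = -3.910.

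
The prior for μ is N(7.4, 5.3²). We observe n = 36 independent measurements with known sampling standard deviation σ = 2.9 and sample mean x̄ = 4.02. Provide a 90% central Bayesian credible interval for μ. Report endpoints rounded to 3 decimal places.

[3.256, 4.840]

Posterior precision = 1/5.3² + 36/2.9² = 0.0356 + 4.2806 = 4.3162, so posterior SD = 0.4813.
Posterior mean = (7.4/5.3² + 36·4.02/2.9²) / 4.3162 = 4.0479.
Interval: 4.0479 ± 1.645 × 0.4813 → [3.256, 4.840].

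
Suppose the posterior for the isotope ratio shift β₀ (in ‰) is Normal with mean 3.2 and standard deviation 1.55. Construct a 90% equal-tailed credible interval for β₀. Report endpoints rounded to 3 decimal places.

The posterior is symmetric, so the 90% equal-tailed interval is β₀ = 3.2 ± z·1.55 with z = 1.645.
Half-width: 1.645 × 1.55 = 2.550.
3.2 − 2.550 = 0.650; 3.2 + 2.550 = 5.750.

[0.650, 5.750]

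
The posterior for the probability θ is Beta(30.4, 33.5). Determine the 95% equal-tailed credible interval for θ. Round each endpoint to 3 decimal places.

Posterior: Beta(30.4, 33.5).
Equal-tailed 95% interval: the 0.025 and 0.975 quantiles of Beta(30.4, 33.5).
Posterior mean ≈ 0.476, SD ≈ 0.062; a Normal approximation gives roughly [0.354, 0.597].
Exact: F⁻¹(0.025) = 0.355; F⁻¹(0.975) = 0.598.

[0.355, 0.598]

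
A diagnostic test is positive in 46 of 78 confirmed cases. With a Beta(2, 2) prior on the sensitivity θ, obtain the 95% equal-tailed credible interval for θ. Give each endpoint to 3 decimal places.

Posterior: Beta(2+46, 2+32) = Beta(48, 34).
Equal-tailed 95% interval: the 0.025 and 0.975 quantiles of Beta(48, 34).
Posterior mean ≈ 0.585, SD ≈ 0.054; a Normal approximation gives roughly [0.479, 0.691].
Exact: F⁻¹(0.025) = 0.478; F⁻¹(0.975) = 0.689.

[0.478, 0.689]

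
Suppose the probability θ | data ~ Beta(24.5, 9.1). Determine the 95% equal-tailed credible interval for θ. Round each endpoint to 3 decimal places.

Posterior: Beta(24.5, 9.1).
Equal-tailed 95% interval: the 0.025 and 0.975 quantiles of Beta(24.5, 9.1).
Posterior mean ≈ 0.729, SD ≈ 0.076; a Normal approximation gives roughly [0.581, 0.877].
Exact: F⁻¹(0.025) = 0.570; F⁻¹(0.975) = 0.863.

[0.570, 0.863]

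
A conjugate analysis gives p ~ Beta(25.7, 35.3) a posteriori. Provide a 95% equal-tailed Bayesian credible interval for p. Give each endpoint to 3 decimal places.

Posterior: Beta(25.7, 35.3).
Equal-tailed 95% interval: the 0.025 and 0.975 quantiles of Beta(25.7, 35.3).
Posterior mean ≈ 0.421, SD ≈ 0.063; a Normal approximation gives roughly [0.298, 0.544].
Exact: F⁻¹(0.025) = 0.301; F⁻¹(0.975) = 0.546.

[0.301, 0.546]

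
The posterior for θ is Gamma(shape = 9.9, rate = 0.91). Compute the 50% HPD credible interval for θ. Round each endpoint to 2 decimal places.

[7.71, 12.19]

The posterior is unimodal and skewed, so the HPD interval has equal density at both endpoints and is the shortest 50% interval.
Solving f(7.71) = f(12.19) with F(12.19) − F(7.71) = 0.50 gives [7.71, 12.19].
For comparison, the equal-tailed interval is [8.39, 12.97]; the HPD is narrower and shifted toward the mode.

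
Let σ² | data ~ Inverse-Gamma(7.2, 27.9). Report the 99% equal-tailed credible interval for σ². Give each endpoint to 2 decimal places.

Inverse-Gamma(7.2, 27.9) quantiles: F⁻¹(0.005) and F⁻¹(0.995).
Equivalently, 1/σ² ~ Gamma(7.2, rate = 27.9); invert its 0.995 and 0.005 quantiles.
Posterior mean ≈ 4.50, SD ≈ 1.97; a Normal approximation gives roughly [-0.58, 9.58].
Exact: lower = 1.75; upper = 13.03.

[1.75, 13.03]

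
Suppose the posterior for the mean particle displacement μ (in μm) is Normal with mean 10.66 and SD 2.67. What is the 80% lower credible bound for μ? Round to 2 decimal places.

Need L with P(μ ≥ L) = 0.80: L = 10.66 − z_{0.2}·2.67.
z = 0.842; L = 10.66 − 0.842 × 2.67 = 8.41.

8.41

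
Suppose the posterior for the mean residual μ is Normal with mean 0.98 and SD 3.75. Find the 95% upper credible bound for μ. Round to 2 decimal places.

7.15

Need U with P(μ ≤ U) = 0.95: U = 0.98 + z_{0.05}·3.75.
z = 1.645; U = 0.98 + 1.645 × 3.75 = 7.15.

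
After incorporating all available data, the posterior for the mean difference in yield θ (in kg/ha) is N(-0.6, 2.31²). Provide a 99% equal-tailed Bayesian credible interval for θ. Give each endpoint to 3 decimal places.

The posterior is symmetric, so the 99% equal-tailed interval is θ = -0.6 ± z·2.31 with z = 2.576.
Half-width: 2.576 × 2.31 = 5.950.
-0.6 − 5.950 = -6.550; -0.6 + 5.950 = 5.350.

[-6.550, 5.350]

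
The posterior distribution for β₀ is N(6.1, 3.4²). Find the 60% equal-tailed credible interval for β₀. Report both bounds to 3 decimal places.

The posterior is symmetric, so the 60% equal-tailed interval is β₀ = 6.1 ± z·3.4 with z = 0.842.
Half-width: 0.842 × 3.4 = 2.862.
6.1 − 2.862 = 3.238; 6.1 + 2.862 = 8.962.

[3.238, 8.962]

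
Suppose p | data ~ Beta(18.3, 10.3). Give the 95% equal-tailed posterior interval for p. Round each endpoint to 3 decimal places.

[0.459, 0.802]

Posterior: Beta(18.3, 10.3).
Equal-tailed 95% interval: the 0.025 and 0.975 quantiles of Beta(18.3, 10.3).
Posterior mean ≈ 0.640, SD ≈ 0.088; a Normal approximation gives roughly [0.467, 0.813].
Exact: F⁻¹(0.025) = 0.459; F⁻¹(0.975) = 0.802.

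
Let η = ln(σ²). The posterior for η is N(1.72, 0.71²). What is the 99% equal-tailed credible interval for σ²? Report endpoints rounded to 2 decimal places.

[0.90, 34.77]

On the log scale the 99% interval is 1.72 ± 2.576 × 0.71 = [-0.1088, 3.5488].
Exponentiate: [e^-0.1088, e^3.5488] = [0.90, 34.77].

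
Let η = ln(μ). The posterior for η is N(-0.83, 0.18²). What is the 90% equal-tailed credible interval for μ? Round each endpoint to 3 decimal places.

[0.324, 0.586]

On the log scale the 90% interval is -0.83 ± 1.645 × 0.18 = [-1.1261, -0.5339].
Exponentiate: [e^-1.1261, e^-0.5339] = [0.324, 0.586].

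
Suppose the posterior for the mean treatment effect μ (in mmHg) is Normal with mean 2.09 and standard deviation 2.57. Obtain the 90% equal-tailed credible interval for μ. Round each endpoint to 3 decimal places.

[-2.137, 6.317]

The posterior is symmetric, so the 90% equal-tailed interval is μ = 2.09 ± z·2.57 with z = 1.645.
Half-width: 1.645 × 2.57 = 4.227.
2.09 − 4.227 = -2.137; 2.09 + 4.227 = 6.317.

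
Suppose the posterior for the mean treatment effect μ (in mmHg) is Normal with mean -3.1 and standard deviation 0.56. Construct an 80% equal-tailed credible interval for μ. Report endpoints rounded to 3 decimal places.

The posterior is symmetric, so the 80% equal-tailed interval is μ = -3.1 ± z·0.56 with z = 1.282.
Half-width: 1.282 × 0.56 = 0.718.
-3.1 − 0.718 = -3.818; -3.1 + 0.718 = -2.382.

[-3.818, -2.382]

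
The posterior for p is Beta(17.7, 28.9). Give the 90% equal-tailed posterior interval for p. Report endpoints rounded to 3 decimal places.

[0.267, 0.499]

Posterior: Beta(17.7, 28.9).
Equal-tailed 90% interval: the 0.05 and 0.95 quantiles of Beta(17.7, 28.9).
Posterior mean ≈ 0.380, SD ≈ 0.070; a Normal approximation gives roughly [0.264, 0.496].
Exact: F⁻¹(0.05) = 0.267; F⁻¹(0.95) = 0.499.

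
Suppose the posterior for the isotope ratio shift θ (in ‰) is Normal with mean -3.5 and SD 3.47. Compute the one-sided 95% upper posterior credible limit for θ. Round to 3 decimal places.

Need U with P(θ ≤ U) = 0.95: U = -3.5 + z_{0.05}·3.47.
z = 1.645; U = -3.5 + 1.645 × 3.47 = 2.208.

2.208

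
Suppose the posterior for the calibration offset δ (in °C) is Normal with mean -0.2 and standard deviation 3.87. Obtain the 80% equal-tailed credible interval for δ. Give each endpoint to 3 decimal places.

[-5.160, 4.760]

The posterior is symmetric, so the 80% equal-tailed interval is δ = -0.2 ± z·3.87 with z = 1.282.
Half-width: 1.282 × 3.87 = 4.960.
-0.2 − 4.960 = -5.160; -0.2 + 4.960 = 4.760.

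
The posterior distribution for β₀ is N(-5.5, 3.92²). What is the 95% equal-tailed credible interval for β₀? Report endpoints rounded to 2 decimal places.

[-13.18, 2.18]

The posterior is symmetric, so the 95% equal-tailed interval is β₀ = -5.5 ± z·3.92 with z = 1.960.
Half-width: 1.960 × 3.92 = 7.68.
-5.5 − 7.68 = -13.18; -5.5 + 7.68 = 2.18.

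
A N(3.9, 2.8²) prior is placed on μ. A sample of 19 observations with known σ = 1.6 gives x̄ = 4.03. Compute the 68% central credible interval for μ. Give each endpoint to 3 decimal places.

[3.666, 4.390]

Posterior precision = 1/2.8² + 19/1.6² = 0.1276 + 7.4219 = 7.5494, so posterior SD = 0.3640.
Posterior mean = (3.9/2.8² + 19·4.03/1.6²) / 7.5494 = 4.0278.
Interval: 4.0278 ± 0.994 × 0.3640 → [3.666, 4.390].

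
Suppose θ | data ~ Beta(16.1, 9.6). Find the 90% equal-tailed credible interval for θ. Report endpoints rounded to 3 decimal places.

[0.467, 0.775]

Posterior: Beta(16.1, 9.6).
Equal-tailed 90% interval: the 0.05 and 0.95 quantiles of Beta(16.1, 9.6).
Posterior mean ≈ 0.626, SD ≈ 0.094; a Normal approximation gives roughly [0.472, 0.780].
Exact: F⁻¹(0.05) = 0.467; F⁻¹(0.95) = 0.775.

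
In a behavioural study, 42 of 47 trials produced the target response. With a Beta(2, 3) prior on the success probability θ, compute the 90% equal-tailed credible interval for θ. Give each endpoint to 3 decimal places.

[0.758, 0.919]

Posterior: Beta(2+42, 3+5) = Beta(44, 8).
Equal-tailed 90% interval: the 0.05 and 0.95 quantiles of Beta(44, 8).
Posterior mean ≈ 0.846, SD ≈ 0.050; a Normal approximation gives roughly [0.765, 0.928].
Exact: F⁻¹(0.05) = 0.758; F⁻¹(0.95) = 0.919.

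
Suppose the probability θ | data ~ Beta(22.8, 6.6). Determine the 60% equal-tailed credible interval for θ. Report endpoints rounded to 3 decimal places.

[0.713, 0.841]

Posterior: Beta(22.8, 6.6).
Equal-tailed 60% interval: the 0.2 and 0.8 quantiles of Beta(22.8, 6.6).
Posterior mean ≈ 0.776, SD ≈ 0.076; a Normal approximation gives roughly [0.712, 0.839].
Exact: F⁻¹(0.2) = 0.713; F⁻¹(0.8) = 0.841.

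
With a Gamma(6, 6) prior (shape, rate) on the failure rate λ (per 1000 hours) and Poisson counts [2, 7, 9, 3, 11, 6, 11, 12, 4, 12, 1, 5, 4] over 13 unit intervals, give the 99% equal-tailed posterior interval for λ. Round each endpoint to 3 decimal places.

Posterior: Gamma(6+87, 6+13) = Gamma(93, 19) (shape, rate).
Equal-tailed 99% interval: Gamma(93, 19) quantiles at 0.005 and 0.995.
Posterior mean ≈ 4.895, SD ≈ 0.508; a Normal approximation gives roughly [3.587, 6.202].
Exact: lower = 3.686; upper = 6.301.

[3.686, 6.301]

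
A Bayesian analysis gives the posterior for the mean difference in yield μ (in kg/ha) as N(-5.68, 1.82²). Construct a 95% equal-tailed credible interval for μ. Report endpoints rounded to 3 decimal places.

[-9.247, -2.113]

The posterior is symmetric, so the 95% equal-tailed interval is μ = -5.68 ± z·1.82 with z = 1.960.
Half-width: 1.960 × 1.82 = 3.567.
-5.68 − 3.567 = -9.247; -5.68 + 3.567 = -2.113.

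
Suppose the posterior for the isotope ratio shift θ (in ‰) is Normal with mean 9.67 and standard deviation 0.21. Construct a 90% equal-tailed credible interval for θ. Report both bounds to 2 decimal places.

[9.32, 10.02]

The posterior is symmetric, so the 90% equal-tailed interval is θ = 9.67 ± z·0.21 with z = 1.645.
Half-width: 1.645 × 0.21 = 0.35.
9.67 − 0.35 = 9.32; 9.67 + 0.35 = 10.02.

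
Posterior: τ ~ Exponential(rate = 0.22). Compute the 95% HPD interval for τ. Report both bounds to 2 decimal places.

The exponential density is strictly decreasing on [0, ∞), so the HPD interval is anchored at 0: [0, q] with P(τ ≤ q) = 0.95.
q = −ln(1 − 0.95) / 0.22 = 2.9957 / 0.22 = 13.62.

[0.00, 13.62]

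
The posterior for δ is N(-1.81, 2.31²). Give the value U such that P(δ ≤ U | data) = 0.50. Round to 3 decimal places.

Need U with P(δ ≤ U) = 0.50: U = -1.81 + z_{0.5}·2.31.
z = 0.000; U = -1.81 + 0.000 × 2.31 = -1.810.

-1.810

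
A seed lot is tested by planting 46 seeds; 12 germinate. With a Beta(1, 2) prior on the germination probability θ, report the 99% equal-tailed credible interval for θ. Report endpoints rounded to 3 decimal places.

Posterior: Beta(1+12, 2+34) = Beta(13, 36).
Equal-tailed 99% interval: the 0.005 and 0.995 quantiles of Beta(13, 36).
Posterior mean ≈ 0.265, SD ≈ 0.062; a Normal approximation gives roughly [0.104, 0.426].
Exact: F⁻¹(0.005) = 0.125; F⁻¹(0.995) = 0.441.

[0.125, 0.441]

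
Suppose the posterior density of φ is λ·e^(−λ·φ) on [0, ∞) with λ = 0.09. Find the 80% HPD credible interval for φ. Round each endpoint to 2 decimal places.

The exponential density is strictly decreasing on [0, ∞), so the HPD interval is anchored at 0: [0, q] with P(φ ≤ q) = 0.80.
q = −ln(1 − 0.80) / 0.09 = 1.6094 / 0.09 = 17.88.

[0.00, 17.88]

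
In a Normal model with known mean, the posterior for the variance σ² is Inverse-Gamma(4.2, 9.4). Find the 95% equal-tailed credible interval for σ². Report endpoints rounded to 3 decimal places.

Inverse-Gamma(4.2, 9.4) quantiles: F⁻¹(0.025) and F⁻¹(0.975).
Equivalently, 1/σ² ~ Gamma(4.2, rate = 9.4); invert its 0.975 and 0.025 quantiles.
Posterior mean ≈ 2.938, SD ≈ 1.980; a Normal approximation gives roughly [-0.944, 6.819].
Exact: lower = 1.037; upper = 7.884.

[1.037, 7.884]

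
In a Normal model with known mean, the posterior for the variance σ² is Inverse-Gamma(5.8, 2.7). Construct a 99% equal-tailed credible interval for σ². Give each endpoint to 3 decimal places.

Inverse-Gamma(5.8, 2.7) quantiles: F⁻¹(0.005) and F⁻¹(0.995).
Equivalently, 1/σ² ~ Gamma(5.8, rate = 2.7); invert its 0.995 and 0.005 quantiles.
Posterior mean ≈ 0.563, SD ≈ 0.289; a Normal approximation gives roughly [-0.181, 1.306].
Exact: lower = 0.195; upper = 1.873.

[0.195, 1.873]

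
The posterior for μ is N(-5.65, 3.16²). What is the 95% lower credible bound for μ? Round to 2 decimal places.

-10.85

Need L with P(μ ≥ L) = 0.95: L = -5.65 − z_{0.05}·3.16.
z = 1.645; L = -5.65 − 1.645 × 3.16 = -10.85.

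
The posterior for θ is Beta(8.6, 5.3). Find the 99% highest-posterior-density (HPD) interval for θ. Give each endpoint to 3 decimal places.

The posterior is unimodal and skewed, so the HPD interval has equal density at both endpoints and is the shortest 99% interval.
Solving f(0.297) = f(0.901) with F(0.901) − F(0.297) = 0.99 gives [0.297, 0.901].
For comparison, the equal-tailed interval is [0.285, 0.892]; the HPD is narrower and shifted toward the mode.

[0.297, 0.901]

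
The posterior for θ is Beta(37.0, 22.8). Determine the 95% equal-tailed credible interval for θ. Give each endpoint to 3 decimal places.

Posterior: Beta(37.0, 22.8).
Equal-tailed 95% interval: the 0.025 and 0.975 quantiles of Beta(37.0, 22.8).
Posterior mean ≈ 0.619, SD ≈ 0.062; a Normal approximation gives roughly [0.497, 0.741].
Exact: F⁻¹(0.025) = 0.493; F⁻¹(0.975) = 0.737.

[0.493, 0.737]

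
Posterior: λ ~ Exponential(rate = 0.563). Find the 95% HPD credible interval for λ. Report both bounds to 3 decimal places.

The exponential density is strictly decreasing on [0, ∞), so the HPD interval is anchored at 0: [0, q] with P(λ ≤ q) = 0.95.
q = −ln(1 − 0.95) / 0.563 = 2.9957 / 0.563 = 5.321.

[0.000, 5.321]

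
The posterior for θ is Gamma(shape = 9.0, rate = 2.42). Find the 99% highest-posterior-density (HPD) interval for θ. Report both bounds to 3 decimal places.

[1.117, 7.343]

The posterior is unimodal and skewed, so the HPD interval has equal density at both endpoints and is the shortest 99% interval.
Solving f(1.117) = f(7.343) with F(7.343) − F(1.117) = 0.99 gives [1.117, 7.343].
For comparison, the equal-tailed interval is [1.294, 7.677]; the HPD is narrower and shifted toward the mode.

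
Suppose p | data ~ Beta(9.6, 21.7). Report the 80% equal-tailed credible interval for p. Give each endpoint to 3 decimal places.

Posterior: Beta(9.6, 21.7).
Equal-tailed 80% interval: the 0.1 and 0.9 quantiles of Beta(9.6, 21.7).
Posterior mean ≈ 0.307, SD ≈ 0.081; a Normal approximation gives roughly [0.203, 0.411].
Exact: F⁻¹(0.1) = 0.205; F⁻¹(0.9) = 0.414.

[0.205, 0.414]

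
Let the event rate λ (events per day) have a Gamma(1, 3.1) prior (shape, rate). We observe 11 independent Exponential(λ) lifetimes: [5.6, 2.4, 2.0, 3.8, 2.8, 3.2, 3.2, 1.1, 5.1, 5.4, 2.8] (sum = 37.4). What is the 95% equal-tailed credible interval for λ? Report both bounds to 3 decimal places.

[0.153, 0.486]

Posterior: Gamma(1+11, 3.1+37.4) = Gamma(12, 40.5) (shape, rate).
Equal-tailed 95% interval: Gamma(12, 40.5) quantiles at 0.025 and 0.975.
Posterior mean ≈ 0.296, SD ≈ 0.086; a Normal approximation gives roughly [0.129, 0.464].
Exact: lower = 0.153; upper = 0.486.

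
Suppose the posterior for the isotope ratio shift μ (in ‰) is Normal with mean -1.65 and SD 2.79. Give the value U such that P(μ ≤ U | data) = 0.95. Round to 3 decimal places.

2.939

Need U with P(μ ≤ U) = 0.95: U = -1.65 + z_{0.05}·2.79.
z = 1.645; U = -1.65 + 1.645 × 2.79 = 2.939.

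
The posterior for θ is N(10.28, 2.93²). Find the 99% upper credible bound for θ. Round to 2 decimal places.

17.10

Need U with P(θ ≤ U) = 0.99: U = 10.28 + z_{0.01}·2.93.
z = 2.326; U = 10.28 + 2.326 × 2.93 = 17.10.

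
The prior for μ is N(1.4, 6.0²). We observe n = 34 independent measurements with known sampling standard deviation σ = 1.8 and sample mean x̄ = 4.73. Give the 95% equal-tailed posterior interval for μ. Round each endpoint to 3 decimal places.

[4.117, 5.325]

Posterior precision = 1/6.0² + 34/1.8² = 0.0278 + 10.4938 = 10.5216, so posterior SD = 0.3083.
Posterior mean = (1.4/6.0² + 34·4.73/1.8²) / 10.5216 = 4.7212.
Interval: 4.7212 ± 1.960 × 0.3083 → [4.117, 5.325].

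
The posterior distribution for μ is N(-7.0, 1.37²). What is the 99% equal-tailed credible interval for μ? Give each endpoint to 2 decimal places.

The posterior is symmetric, so the 99% equal-tailed interval is μ = -7.0 ± z·1.37 with z = 2.576.
Half-width: 2.576 × 1.37 = 3.53.
-7.0 − 3.53 = -10.53; -7.0 + 3.53 = -3.47.

[-10.53, -3.47]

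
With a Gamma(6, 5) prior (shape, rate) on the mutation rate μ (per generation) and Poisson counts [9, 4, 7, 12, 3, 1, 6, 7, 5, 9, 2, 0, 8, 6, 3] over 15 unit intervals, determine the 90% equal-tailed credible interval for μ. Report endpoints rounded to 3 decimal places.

Posterior: Gamma(6+82, 5+15) = Gamma(88, 20) (shape, rate).
Equal-tailed 90% interval: Gamma(88, 20) quantiles at 0.05 and 0.95.
Posterior mean ≈ 4.400, SD ≈ 0.469; a Normal approximation gives roughly [3.628, 5.172].
Exact: lower = 3.658; upper = 5.199.

[3.658, 5.199]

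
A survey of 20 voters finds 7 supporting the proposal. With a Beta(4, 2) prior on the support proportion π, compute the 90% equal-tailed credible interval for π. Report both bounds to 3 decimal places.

[0.270, 0.583]

Posterior: Beta(4+7, 2+13) = Beta(11, 15).
Equal-tailed 90% interval: the 0.05 and 0.95 quantiles of Beta(11, 15).
Posterior mean ≈ 0.423, SD ≈ 0.095; a Normal approximation gives roughly [0.267, 0.579].
Exact: F⁻¹(0.05) = 0.270; F⁻¹(0.95) = 0.583.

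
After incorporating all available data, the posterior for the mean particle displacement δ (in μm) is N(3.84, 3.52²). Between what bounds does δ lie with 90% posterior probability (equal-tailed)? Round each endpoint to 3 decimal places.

[-1.950, 9.630]

The posterior is symmetric, so the 90% equal-tailed interval is δ = 3.84 ± z·3.52 with z = 1.645.
Half-width: 1.645 × 3.52 = 5.790.
3.84 − 5.790 = -1.950; 3.84 + 5.790 = 9.630.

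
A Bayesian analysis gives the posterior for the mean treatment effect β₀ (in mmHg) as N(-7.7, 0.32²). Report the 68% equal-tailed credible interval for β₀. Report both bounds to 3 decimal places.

[-8.018, -7.382]

The posterior is symmetric, so the 68% equal-tailed interval is β₀ = -7.7 ± z·0.32 with z = 0.994.
Half-width: 0.994 × 0.32 = 0.318.
-7.7 − 0.318 = -8.018; -7.7 + 0.318 = -7.382.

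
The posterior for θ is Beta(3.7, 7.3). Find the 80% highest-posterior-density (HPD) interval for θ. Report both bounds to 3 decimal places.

[0.144, 0.496]

The posterior is unimodal and skewed, so the HPD interval has equal density at both endpoints and is the shortest 80% interval.
Solving f(0.144) = f(0.496) with F(0.496) − F(0.144) = 0.80 gives [0.144, 0.496].
For comparison, the equal-tailed interval is [0.165, 0.522]; the HPD is narrower and shifted toward the mode.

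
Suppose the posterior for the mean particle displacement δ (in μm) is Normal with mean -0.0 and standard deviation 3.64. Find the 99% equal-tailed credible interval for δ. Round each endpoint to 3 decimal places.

The posterior is symmetric, so the 99% equal-tailed interval is δ = -0.0 ± z·3.64 with z = 2.576.
Half-width: 2.576 × 3.64 = 9.376.
-0.0 − 9.376 = -9.376; -0.0 + 9.376 = 9.376.

[-9.376, 9.376]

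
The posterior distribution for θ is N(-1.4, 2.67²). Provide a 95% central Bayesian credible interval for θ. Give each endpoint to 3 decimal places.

[-6.633, 3.833]

The posterior is symmetric, so the 95% equal-tailed interval is θ = -1.4 ± z·2.67 with z = 1.960.
Half-width: 1.960 × 2.67 = 5.233.
-1.4 − 5.233 = -6.633; -1.4 + 5.233 = 3.833.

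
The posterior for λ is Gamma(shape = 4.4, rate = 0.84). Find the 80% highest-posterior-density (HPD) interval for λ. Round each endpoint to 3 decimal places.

[1.805, 7.650]

The posterior is unimodal and skewed, so the HPD interval has equal density at both endpoints and is the shortest 80% interval.
Solving f(1.805) = f(7.650) with F(7.650) − F(1.805) = 0.80 gives [1.805, 7.650].
For comparison, the equal-tailed interval is [2.399, 8.584]; the HPD is narrower and shifted toward the mode.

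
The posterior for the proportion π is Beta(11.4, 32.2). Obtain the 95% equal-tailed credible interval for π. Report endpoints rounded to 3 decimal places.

Posterior: Beta(11.4, 32.2).
Equal-tailed 95% interval: the 0.025 and 0.975 quantiles of Beta(11.4, 32.2).
Posterior mean ≈ 0.261, SD ≈ 0.066; a Normal approximation gives roughly [0.133, 0.390].
Exact: F⁻¹(0.025) = 0.144; F⁻¹(0.975) = 0.400.

[0.144, 0.400]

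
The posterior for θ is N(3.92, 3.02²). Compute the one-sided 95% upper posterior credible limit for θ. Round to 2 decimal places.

Need U with P(θ ≤ U) = 0.95: U = 3.92 + z_{0.05}·3.02.
z = 1.645; U = 3.92 + 1.645 × 3.02 = 8.89.

8.89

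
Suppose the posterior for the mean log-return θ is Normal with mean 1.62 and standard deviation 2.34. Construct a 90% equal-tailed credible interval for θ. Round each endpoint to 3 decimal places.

The posterior is symmetric, so the 90% equal-tailed interval is θ = 1.62 ± z·2.34 with z = 1.645.
Half-width: 1.645 × 2.34 = 3.849.
1.62 − 3.849 = -2.229; 1.62 + 3.849 = 5.469.

[-2.229, 5.469]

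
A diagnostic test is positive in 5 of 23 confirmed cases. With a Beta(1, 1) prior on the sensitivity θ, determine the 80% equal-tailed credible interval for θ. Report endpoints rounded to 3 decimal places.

[0.137, 0.352]

Posterior: Beta(1+5, 1+18) = Beta(6, 19).
Equal-tailed 80% interval: the 0.1 and 0.9 quantiles of Beta(6, 19).
Posterior mean ≈ 0.240, SD ≈ 0.084; a Normal approximation gives roughly [0.133, 0.347].
Exact: F⁻¹(0.1) = 0.137; F⁻¹(0.9) = 0.352.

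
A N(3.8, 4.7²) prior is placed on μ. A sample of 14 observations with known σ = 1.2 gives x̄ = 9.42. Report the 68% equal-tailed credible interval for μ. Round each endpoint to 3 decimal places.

[9.076, 9.712]

Posterior precision = 1/4.7² + 14/1.2² = 0.0453 + 9.7222 = 9.7675, so posterior SD = 0.3200.
Posterior mean = (3.8/4.7² + 14·9.42/1.2²) / 9.7675 = 9.3940.
Interval: 9.3940 ± 0.994 × 0.3200 → [9.076, 9.712].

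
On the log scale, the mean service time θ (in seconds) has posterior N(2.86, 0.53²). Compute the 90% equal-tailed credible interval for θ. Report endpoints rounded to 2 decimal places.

On the log scale the 90% interval is 2.86 ± 1.645 × 0.53 = [1.9882, 3.7318].
Exponentiate: [e^1.9882, e^3.7318] = [7.30, 41.75].

[7.30, 41.75]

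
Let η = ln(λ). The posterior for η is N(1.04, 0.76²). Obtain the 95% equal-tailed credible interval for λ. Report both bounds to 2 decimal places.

On the log scale the 95% interval is 1.04 ± 1.960 × 0.76 = [-0.4496, 2.5296].
Exponentiate: [e^-0.4496, e^2.5296] = [0.64, 12.55].

[0.64, 12.55]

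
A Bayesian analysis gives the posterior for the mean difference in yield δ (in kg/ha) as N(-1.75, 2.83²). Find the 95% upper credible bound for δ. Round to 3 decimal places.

2.905

Need U with P(δ ≤ U) = 0.95: U = -1.75 + z_{0.05}·2.83.
z = 1.645; U = -1.75 + 1.645 × 2.83 = 2.905.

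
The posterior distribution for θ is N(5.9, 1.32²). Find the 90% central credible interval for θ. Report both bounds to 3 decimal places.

The posterior is symmetric, so the 90% equal-tailed interval is θ = 5.9 ± z·1.32 with z = 1.645.
Half-width: 1.645 × 1.32 = 2.171.
5.9 − 2.171 = 3.729; 5.9 + 2.171 = 8.071.

[3.729, 8.071]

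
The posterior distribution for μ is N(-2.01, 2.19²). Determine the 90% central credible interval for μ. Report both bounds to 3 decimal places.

The posterior is symmetric, so the 90% equal-tailed interval is μ = -2.01 ± z·2.19 with z = 1.645.
Half-width: 1.645 × 2.19 = 3.602.
-2.01 − 3.602 = -5.612; -2.01 + 3.602 = 1.592.

[-5.612, 1.592]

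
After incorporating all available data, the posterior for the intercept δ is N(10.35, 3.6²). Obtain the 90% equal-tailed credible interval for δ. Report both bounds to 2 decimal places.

The posterior is symmetric, so the 90% equal-tailed interval is δ = 10.35 ± z·3.6 with z = 1.645.
Half-width: 1.645 × 3.6 = 5.92.
10.35 − 5.92 = 4.43; 10.35 + 5.92 = 16.27.

[4.43, 16.27]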